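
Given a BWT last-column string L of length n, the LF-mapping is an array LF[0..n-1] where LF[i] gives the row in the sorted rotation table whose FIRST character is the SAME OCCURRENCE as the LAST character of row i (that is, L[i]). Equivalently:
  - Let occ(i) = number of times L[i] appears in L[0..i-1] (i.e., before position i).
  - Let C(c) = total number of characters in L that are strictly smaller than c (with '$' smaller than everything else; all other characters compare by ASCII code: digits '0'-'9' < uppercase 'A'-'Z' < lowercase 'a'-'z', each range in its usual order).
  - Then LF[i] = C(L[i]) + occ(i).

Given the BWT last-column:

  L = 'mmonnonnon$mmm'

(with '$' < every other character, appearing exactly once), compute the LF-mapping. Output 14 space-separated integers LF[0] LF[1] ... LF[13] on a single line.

Answer: 1 2 11 6 7 12 8 9 13 10 0 3 4 5

Derivation:
Char counts: '$':1, 'm':5, 'n':5, 'o':3
C (first-col start): C('$')=0, C('m')=1, C('n')=6, C('o')=11
L[0]='m': occ=0, LF[0]=C('m')+0=1+0=1
L[1]='m': occ=1, LF[1]=C('m')+1=1+1=2
L[2]='o': occ=0, LF[2]=C('o')+0=11+0=11
L[3]='n': occ=0, LF[3]=C('n')+0=6+0=6
L[4]='n': occ=1, LF[4]=C('n')+1=6+1=7
L[5]='o': occ=1, LF[5]=C('o')+1=11+1=12
L[6]='n': occ=2, LF[6]=C('n')+2=6+2=8
L[7]='n': occ=3, LF[7]=C('n')+3=6+3=9
L[8]='o': occ=2, LF[8]=C('o')+2=11+2=13
L[9]='n': occ=4, LF[9]=C('n')+4=6+4=10
L[10]='$': occ=0, LF[10]=C('$')+0=0+0=0
L[11]='m': occ=2, LF[11]=C('m')+2=1+2=3
L[12]='m': occ=3, LF[12]=C('m')+3=1+3=4
L[13]='m': occ=4, LF[13]=C('m')+4=1+4=5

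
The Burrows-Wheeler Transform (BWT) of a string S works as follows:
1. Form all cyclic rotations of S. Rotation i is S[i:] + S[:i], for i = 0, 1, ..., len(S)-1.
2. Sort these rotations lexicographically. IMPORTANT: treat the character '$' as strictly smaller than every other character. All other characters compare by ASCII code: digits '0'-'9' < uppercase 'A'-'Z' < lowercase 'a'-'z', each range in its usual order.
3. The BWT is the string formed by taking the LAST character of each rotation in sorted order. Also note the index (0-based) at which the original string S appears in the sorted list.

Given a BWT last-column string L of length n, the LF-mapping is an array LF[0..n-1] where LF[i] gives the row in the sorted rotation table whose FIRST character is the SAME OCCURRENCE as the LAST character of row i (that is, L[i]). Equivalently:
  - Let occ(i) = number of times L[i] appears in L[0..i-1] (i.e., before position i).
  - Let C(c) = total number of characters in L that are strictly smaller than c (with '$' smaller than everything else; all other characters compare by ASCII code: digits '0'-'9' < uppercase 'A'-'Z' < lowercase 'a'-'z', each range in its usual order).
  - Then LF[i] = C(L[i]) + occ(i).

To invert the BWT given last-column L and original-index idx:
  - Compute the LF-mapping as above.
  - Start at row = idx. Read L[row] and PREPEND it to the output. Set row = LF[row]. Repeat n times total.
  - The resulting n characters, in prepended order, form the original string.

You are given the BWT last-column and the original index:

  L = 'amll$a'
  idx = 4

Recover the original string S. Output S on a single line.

Answer: llama$

Derivation:
LF mapping: 1 5 3 4 0 2
Walk LF starting at row 4, prepending L[row]:
  step 1: row=4, L[4]='$', prepend. Next row=LF[4]=0
  step 2: row=0, L[0]='a', prepend. Next row=LF[0]=1
  step 3: row=1, L[1]='m', prepend. Next row=LF[1]=5
  step 4: row=5, L[5]='a', prepend. Next row=LF[5]=2
  step 5: row=2, L[2]='l', prepend. Next row=LF[2]=3
  step 6: row=3, L[3]='l', prepend. Next row=LF[3]=4
Reversed output: llama$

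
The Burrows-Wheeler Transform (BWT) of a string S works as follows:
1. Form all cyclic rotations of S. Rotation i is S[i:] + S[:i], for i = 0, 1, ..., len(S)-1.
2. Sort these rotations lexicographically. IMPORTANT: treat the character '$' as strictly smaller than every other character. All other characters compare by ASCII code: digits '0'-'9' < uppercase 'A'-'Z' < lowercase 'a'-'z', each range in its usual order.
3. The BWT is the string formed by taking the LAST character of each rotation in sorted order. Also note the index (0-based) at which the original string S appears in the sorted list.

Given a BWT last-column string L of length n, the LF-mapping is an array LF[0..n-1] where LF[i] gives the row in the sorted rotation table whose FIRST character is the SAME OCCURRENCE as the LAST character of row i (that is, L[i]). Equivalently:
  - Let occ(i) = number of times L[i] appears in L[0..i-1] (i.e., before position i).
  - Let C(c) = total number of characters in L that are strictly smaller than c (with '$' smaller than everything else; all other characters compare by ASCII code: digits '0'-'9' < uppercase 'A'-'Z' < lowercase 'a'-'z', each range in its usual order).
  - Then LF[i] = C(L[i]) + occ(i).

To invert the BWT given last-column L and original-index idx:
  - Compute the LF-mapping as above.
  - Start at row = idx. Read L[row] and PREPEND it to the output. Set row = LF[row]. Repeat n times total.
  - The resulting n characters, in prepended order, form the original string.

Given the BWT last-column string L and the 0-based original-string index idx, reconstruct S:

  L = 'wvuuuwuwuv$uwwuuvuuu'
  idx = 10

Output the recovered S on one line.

Answer: uwvuuuuuuwvuwuvwuuw$

Derivation:
LF mapping: 15 12 1 2 3 16 4 17 5 13 0 6 18 19 7 8 14 9 10 11
Walk LF starting at row 10, prepending L[row]:
  step 1: row=10, L[10]='$', prepend. Next row=LF[10]=0
  step 2: row=0, L[0]='w', prepend. Next row=LF[0]=15
  step 3: row=15, L[15]='u', prepend. Next row=LF[15]=8
  step 4: row=8, L[8]='u', prepend. Next row=LF[8]=5
  step 5: row=5, L[5]='w', prepend. Next row=LF[5]=16
  step 6: row=16, L[16]='v', prepend. Next row=LF[16]=14
  step 7: row=14, L[14]='u', prepend. Next row=LF[14]=7
  step 8: row=7, L[7]='w', prepend. Next row=LF[7]=17
  step 9: row=17, L[17]='u', prepend. Next row=LF[17]=9
  step 10: row=9, L[9]='v', prepend. Next row=LF[9]=13
  step 11: row=13, L[13]='w', prepend. Next row=LF[13]=19
  step 12: row=19, L[19]='u', prepend. Next row=LF[19]=11
  step 13: row=11, L[11]='u', prepend. Next row=LF[11]=6
  step 14: row=6, L[6]='u', prepend. Next row=LF[6]=4
  step 15: row=4, L[4]='u', prepend. Next row=LF[4]=3
  step 16: row=3, L[3]='u', prepend. Next row=LF[3]=2
  step 17: row=2, L[2]='u', prepend. Next row=LF[2]=1
  step 18: row=1, L[1]='v', prepend. Next row=LF[1]=12
  step 19: row=12, L[12]='w', prepend. Next row=LF[12]=18
  step 20: row=18, L[18]='u', prepend. Next row=LF[18]=10
Reversed output: uwvuuuuuuwvuwuvwuuw$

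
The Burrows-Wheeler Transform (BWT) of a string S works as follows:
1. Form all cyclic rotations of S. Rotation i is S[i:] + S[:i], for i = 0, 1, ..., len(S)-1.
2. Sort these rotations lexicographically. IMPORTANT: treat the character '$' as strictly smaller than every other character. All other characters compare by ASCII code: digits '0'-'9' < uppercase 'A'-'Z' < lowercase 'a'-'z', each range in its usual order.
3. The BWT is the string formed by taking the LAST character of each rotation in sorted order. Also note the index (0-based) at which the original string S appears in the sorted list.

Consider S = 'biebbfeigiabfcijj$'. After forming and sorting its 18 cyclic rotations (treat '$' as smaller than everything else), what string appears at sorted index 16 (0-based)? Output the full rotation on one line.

Answer: j$biebbfeigiabfcij

Derivation:
All 18 rotations (rotation i = S[i:]+S[:i]):
  rot[0] = biebbfeigiabfcijj$
  rot[1] = iebbfeigiabfcijj$b
  rot[2] = ebbfeigiabfcijj$bi
  rot[3] = bbfeigiabfcijj$bie
  rot[4] = bfeigiabfcijj$bieb
  rot[5] = feigiabfcijj$biebb
  rot[6] = eigiabfcijj$biebbf
  rot[7] = igiabfcijj$biebbfe
  rot[8] = giabfcijj$biebbfei
  rot[9] = iabfcijj$biebbfeig
  rot[10] = abfcijj$biebbfeigi
  rot[11] = bfcijj$biebbfeigia
  rot[12] = fcijj$biebbfeigiab
  rot[13] = cijj$biebbfeigiabf
  rot[14] = ijj$biebbfeigiabfc
  rot[15] = jj$biebbfeigiabfci
  rot[16] = j$biebbfeigiabfcij
  rot[17] = $biebbfeigiabfcijj
Sorted (with $ < everything):
  sorted[0] = $biebbfeigiabfcijj
  sorted[1] = abfcijj$biebbfeigi
  sorted[2] = bbfeigiabfcijj$bie
  sorted[3] = bfcijj$biebbfeigia
  sorted[4] = bfeigiabfcijj$bieb
  sorted[5] = biebbfeigiabfcijj$
  sorted[6] = cijj$biebbfeigiabf
  sorted[7] = ebbfeigiabfcijj$bi
  sorted[8] = eigiabfcijj$biebbf
  sorted[9] = fcijj$biebbfeigiab
  sorted[10] = feigiabfcijj$biebb
  sorted[11] = giabfcijj$biebbfei
  sorted[12] = iabfcijj$biebbfeig
  sorted[13] = iebbfeigiabfcijj$b
  sorted[14] = igiabfcijj$biebbfe
  sorted[15] = ijj$biebbfeigiabfc
  sorted[16] = j$biebbfeigiabfcij
  sorted[17] = jj$biebbfeigiabfci
sorted[16] = j$biebbfeigiabfcij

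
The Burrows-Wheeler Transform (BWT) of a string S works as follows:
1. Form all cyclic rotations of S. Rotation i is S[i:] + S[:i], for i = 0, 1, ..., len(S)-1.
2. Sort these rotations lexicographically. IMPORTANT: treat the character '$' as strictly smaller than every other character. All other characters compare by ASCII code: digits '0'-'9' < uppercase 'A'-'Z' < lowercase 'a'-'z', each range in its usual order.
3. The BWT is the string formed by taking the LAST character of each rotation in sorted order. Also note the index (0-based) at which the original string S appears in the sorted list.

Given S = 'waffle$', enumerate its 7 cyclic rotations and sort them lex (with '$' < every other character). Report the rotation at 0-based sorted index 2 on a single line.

All 7 rotations (rotation i = S[i:]+S[:i]):
  rot[0] = waffle$
  rot[1] = affle$w
  rot[2] = ffle$wa
  rot[3] = fle$waf
  rot[4] = le$waff
  rot[5] = e$waffl
  rot[6] = $waffle
Sorted (with $ < everything):
  sorted[0] = $waffle
  sorted[1] = affle$w
  sorted[2] = e$waffl
  sorted[3] = ffle$wa
  sorted[4] = fle$waf
  sorted[5] = le$waff
  sorted[6] = waffle$
sorted[2] = e$waffl

Answer: e$waffl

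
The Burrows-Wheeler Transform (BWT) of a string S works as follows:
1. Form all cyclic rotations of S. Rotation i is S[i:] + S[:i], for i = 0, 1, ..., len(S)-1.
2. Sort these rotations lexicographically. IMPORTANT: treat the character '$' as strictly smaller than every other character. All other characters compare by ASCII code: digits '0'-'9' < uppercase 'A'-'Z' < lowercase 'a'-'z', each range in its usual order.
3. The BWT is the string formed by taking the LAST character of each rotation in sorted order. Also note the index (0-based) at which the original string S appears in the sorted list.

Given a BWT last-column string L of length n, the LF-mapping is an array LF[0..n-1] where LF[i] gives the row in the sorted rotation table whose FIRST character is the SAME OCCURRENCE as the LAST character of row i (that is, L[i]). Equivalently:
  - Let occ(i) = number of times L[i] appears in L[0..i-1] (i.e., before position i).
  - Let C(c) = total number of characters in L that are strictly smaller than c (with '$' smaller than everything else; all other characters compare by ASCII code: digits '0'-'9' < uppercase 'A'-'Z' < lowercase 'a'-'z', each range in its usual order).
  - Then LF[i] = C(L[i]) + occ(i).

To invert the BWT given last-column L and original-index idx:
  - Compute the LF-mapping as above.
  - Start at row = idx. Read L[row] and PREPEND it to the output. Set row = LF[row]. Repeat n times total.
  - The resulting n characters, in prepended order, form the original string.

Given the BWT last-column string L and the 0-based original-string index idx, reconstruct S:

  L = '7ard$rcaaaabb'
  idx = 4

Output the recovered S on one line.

LF mapping: 1 2 11 10 0 12 9 3 4 5 6 7 8
Walk LF starting at row 4, prepending L[row]:
  step 1: row=4, L[4]='$', prepend. Next row=LF[4]=0
  step 2: row=0, L[0]='7', prepend. Next row=LF[0]=1
  step 3: row=1, L[1]='a', prepend. Next row=LF[1]=2
  step 4: row=2, L[2]='r', prepend. Next row=LF[2]=11
  step 5: row=11, L[11]='b', prepend. Next row=LF[11]=7
  step 6: row=7, L[7]='a', prepend. Next row=LF[7]=3
  step 7: row=3, L[3]='d', prepend. Next row=LF[3]=10
  step 8: row=10, L[10]='a', prepend. Next row=LF[10]=6
  step 9: row=6, L[6]='c', prepend. Next row=LF[6]=9
  step 10: row=9, L[9]='a', prepend. Next row=LF[9]=5
  step 11: row=5, L[5]='r', prepend. Next row=LF[5]=12
  step 12: row=12, L[12]='b', prepend. Next row=LF[12]=8
  step 13: row=8, L[8]='a', prepend. Next row=LF[8]=4
Reversed output: abracadabra7$

Answer: abracadabra7$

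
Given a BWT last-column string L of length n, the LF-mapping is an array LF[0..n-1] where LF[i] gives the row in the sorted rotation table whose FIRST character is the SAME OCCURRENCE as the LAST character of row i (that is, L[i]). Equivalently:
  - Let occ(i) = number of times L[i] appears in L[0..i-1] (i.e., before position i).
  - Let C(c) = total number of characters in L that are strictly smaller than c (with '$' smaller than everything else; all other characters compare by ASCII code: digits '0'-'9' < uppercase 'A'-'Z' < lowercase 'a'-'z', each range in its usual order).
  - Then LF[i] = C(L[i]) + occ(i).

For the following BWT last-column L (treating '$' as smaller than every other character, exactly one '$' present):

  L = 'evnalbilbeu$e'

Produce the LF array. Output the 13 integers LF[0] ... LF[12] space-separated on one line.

Char counts: '$':1, 'a':1, 'b':2, 'e':3, 'i':1, 'l':2, 'n':1, 'u':1, 'v':1
C (first-col start): C('$')=0, C('a')=1, C('b')=2, C('e')=4, C('i')=7, C('l')=8, C('n')=10, C('u')=11, C('v')=12
L[0]='e': occ=0, LF[0]=C('e')+0=4+0=4
L[1]='v': occ=0, LF[1]=C('v')+0=12+0=12
L[2]='n': occ=0, LF[2]=C('n')+0=10+0=10
L[3]='a': occ=0, LF[3]=C('a')+0=1+0=1
L[4]='l': occ=0, LF[4]=C('l')+0=8+0=8
L[5]='b': occ=0, LF[5]=C('b')+0=2+0=2
L[6]='i': occ=0, LF[6]=C('i')+0=7+0=7
L[7]='l': occ=1, LF[7]=C('l')+1=8+1=9
L[8]='b': occ=1, LF[8]=C('b')+1=2+1=3
L[9]='e': occ=1, LF[9]=C('e')+1=4+1=5
L[10]='u': occ=0, LF[10]=C('u')+0=11+0=11
L[11]='$': occ=0, LF[11]=C('$')+0=0+0=0
L[12]='e': occ=2, LF[12]=C('e')+2=4+2=6

Answer: 4 12 10 1 8 2 7 9 3 5 11 0 6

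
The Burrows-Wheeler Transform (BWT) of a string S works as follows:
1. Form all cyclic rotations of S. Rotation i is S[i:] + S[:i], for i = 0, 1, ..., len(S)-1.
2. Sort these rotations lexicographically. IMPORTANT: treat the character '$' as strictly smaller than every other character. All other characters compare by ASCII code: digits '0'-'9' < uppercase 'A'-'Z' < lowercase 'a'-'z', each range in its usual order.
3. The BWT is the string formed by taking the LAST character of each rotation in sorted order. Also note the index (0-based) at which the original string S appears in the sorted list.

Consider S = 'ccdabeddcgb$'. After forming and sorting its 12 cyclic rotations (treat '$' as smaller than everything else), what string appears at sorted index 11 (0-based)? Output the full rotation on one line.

Answer: gb$ccdabeddc

Derivation:
All 12 rotations (rotation i = S[i:]+S[:i]):
  rot[0] = ccdabeddcgb$
  rot[1] = cdabeddcgb$c
  rot[2] = dabeddcgb$cc
  rot[3] = abeddcgb$ccd
  rot[4] = beddcgb$ccda
  rot[5] = eddcgb$ccdab
  rot[6] = ddcgb$ccdabe
  rot[7] = dcgb$ccdabed
  rot[8] = cgb$ccdabedd
  rot[9] = gb$ccdabeddc
  rot[10] = b$ccdabeddcg
  rot[11] = $ccdabeddcgb
Sorted (with $ < everything):
  sorted[0] = $ccdabeddcgb
  sorted[1] = abeddcgb$ccd
  sorted[2] = b$ccdabeddcg
  sorted[3] = beddcgb$ccda
  sorted[4] = ccdabeddcgb$
  sorted[5] = cdabeddcgb$c
  sorted[6] = cgb$ccdabedd
  sorted[7] = dabeddcgb$cc
  sorted[8] = dcgb$ccdabed
  sorted[9] = ddcgb$ccdabe
  sorted[10] = eddcgb$ccdab
  sorted[11] = gb$ccdabeddc
sorted[11] = gb$ccdabeddc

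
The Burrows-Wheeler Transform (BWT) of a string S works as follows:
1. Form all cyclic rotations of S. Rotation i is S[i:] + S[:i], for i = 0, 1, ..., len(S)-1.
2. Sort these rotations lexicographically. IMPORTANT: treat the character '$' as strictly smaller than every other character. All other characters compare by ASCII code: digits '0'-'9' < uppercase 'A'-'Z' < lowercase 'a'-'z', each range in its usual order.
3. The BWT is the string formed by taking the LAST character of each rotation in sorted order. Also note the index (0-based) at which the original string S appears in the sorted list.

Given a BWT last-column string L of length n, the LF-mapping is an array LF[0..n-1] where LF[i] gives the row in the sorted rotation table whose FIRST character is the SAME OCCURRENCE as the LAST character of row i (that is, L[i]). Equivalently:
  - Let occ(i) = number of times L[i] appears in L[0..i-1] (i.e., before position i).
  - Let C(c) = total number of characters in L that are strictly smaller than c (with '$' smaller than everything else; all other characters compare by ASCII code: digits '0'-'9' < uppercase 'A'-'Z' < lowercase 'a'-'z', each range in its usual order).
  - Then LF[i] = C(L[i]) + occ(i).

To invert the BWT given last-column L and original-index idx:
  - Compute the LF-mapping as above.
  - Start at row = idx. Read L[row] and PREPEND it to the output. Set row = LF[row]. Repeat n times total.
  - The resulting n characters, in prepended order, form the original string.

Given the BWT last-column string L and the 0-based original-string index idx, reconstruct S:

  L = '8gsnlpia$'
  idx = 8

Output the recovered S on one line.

Answer: sapling8$

Derivation:
LF mapping: 1 3 8 6 5 7 4 2 0
Walk LF starting at row 8, prepending L[row]:
  step 1: row=8, L[8]='$', prepend. Next row=LF[8]=0
  step 2: row=0, L[0]='8', prepend. Next row=LF[0]=1
  step 3: row=1, L[1]='g', prepend. Next row=LF[1]=3
  step 4: row=3, L[3]='n', prepend. Next row=LF[3]=6
  step 5: row=6, L[6]='i', prepend. Next row=LF[6]=4
  step 6: row=4, L[4]='l', prepend. Next row=LF[4]=5
  step 7: row=5, L[5]='p', prepend. Next row=LF[5]=7
  step 8: row=7, L[7]='a', prepend. Next row=LF[7]=2
  step 9: row=2, L[2]='s', prepend. Next row=LF[2]=8
Reversed output: sapling8$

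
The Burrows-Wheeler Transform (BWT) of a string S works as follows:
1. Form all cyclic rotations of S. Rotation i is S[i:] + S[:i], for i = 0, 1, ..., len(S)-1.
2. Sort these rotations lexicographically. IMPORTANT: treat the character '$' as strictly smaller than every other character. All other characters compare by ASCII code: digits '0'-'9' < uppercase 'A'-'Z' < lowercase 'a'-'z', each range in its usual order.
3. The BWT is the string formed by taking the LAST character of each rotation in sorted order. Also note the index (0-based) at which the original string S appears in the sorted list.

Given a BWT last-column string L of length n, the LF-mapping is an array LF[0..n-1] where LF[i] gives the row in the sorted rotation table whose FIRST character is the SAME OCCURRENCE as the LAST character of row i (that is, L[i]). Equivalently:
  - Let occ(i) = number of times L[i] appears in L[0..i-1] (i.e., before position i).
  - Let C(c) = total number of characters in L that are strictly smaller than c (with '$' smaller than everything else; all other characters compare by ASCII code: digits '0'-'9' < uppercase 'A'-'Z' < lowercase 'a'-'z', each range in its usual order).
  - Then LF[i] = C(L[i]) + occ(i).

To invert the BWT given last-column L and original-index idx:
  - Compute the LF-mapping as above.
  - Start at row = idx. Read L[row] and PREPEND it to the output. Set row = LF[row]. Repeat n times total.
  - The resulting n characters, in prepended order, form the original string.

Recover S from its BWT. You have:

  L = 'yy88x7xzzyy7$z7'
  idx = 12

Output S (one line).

LF mapping: 8 9 4 5 6 1 7 12 13 10 11 2 0 14 3
Walk LF starting at row 12, prepending L[row]:
  step 1: row=12, L[12]='$', prepend. Next row=LF[12]=0
  step 2: row=0, L[0]='y', prepend. Next row=LF[0]=8
  step 3: row=8, L[8]='z', prepend. Next row=LF[8]=13
  step 4: row=13, L[13]='z', prepend. Next row=LF[13]=14
  step 5: row=14, L[14]='7', prepend. Next row=LF[14]=3
  step 6: row=3, L[3]='8', prepend. Next row=LF[3]=5
  step 7: row=5, L[5]='7', prepend. Next row=LF[5]=1
  step 8: row=1, L[1]='y', prepend. Next row=LF[1]=9
  step 9: row=9, L[9]='y', prepend. Next row=LF[9]=10
  step 10: row=10, L[10]='y', prepend. Next row=LF[10]=11
  step 11: row=11, L[11]='7', prepend. Next row=LF[11]=2
  step 12: row=2, L[2]='8', prepend. Next row=LF[2]=4
  step 13: row=4, L[4]='x', prepend. Next row=LF[4]=6
  step 14: row=6, L[6]='x', prepend. Next row=LF[6]=7
  step 15: row=7, L[7]='z', prepend. Next row=LF[7]=12
Reversed output: zxx87yyy787zzy$

Answer: zxx87yyy787zzy$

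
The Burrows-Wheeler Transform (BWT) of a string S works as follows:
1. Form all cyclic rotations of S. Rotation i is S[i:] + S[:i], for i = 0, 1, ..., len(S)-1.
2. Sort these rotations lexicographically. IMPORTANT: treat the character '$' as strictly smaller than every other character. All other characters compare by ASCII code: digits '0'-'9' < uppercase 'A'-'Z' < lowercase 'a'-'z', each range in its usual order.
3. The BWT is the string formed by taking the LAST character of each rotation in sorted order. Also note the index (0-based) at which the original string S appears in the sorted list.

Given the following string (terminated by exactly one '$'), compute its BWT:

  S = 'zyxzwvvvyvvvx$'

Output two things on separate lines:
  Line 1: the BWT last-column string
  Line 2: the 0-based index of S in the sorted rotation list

All 14 rotations (rotation i = S[i:]+S[:i]):
  rot[0] = zyxzwvvvyvvvx$
  rot[1] = yxzwvvvyvvvx$z
  rot[2] = xzwvvvyvvvx$zy
  rot[3] = zwvvvyvvvx$zyx
  rot[4] = wvvvyvvvx$zyxz
  rot[5] = vvvyvvvx$zyxzw
  rot[6] = vvyvvvx$zyxzwv
  rot[7] = vyvvvx$zyxzwvv
  rot[8] = yvvvx$zyxzwvvv
  rot[9] = vvvx$zyxzwvvvy
  rot[10] = vvx$zyxzwvvvyv
  rot[11] = vx$zyxzwvvvyvv
  rot[12] = x$zyxzwvvvyvvv
  rot[13] = $zyxzwvvvyvvvx
Sorted (with $ < everything):
  sorted[0] = $zyxzwvvvyvvvx  (last char: 'x')
  sorted[1] = vvvx$zyxzwvvvy  (last char: 'y')
  sorted[2] = vvvyvvvx$zyxzw  (last char: 'w')
  sorted[3] = vvx$zyxzwvvvyv  (last char: 'v')
  sorted[4] = vvyvvvx$zyxzwv  (last char: 'v')
  sorted[5] = vx$zyxzwvvvyvv  (last char: 'v')
  sorted[6] = vyvvvx$zyxzwvv  (last char: 'v')
  sorted[7] = wvvvyvvvx$zyxz  (last char: 'z')
  sorted[8] = x$zyxzwvvvyvvv  (last char: 'v')
  sorted[9] = xzwvvvyvvvx$zy  (last char: 'y')
  sorted[10] = yvvvx$zyxzwvvv  (last char: 'v')
  sorted[11] = yxzwvvvyvvvx$z  (last char: 'z')
  sorted[12] = zwvvvyvvvx$zyx  (last char: 'x')
  sorted[13] = zyxzwvvvyvvvx$  (last char: '$')
Last column: xywvvvvzvyvzx$
Original string S is at sorted index 13

Answer: xywvvvvzvyvzx$
13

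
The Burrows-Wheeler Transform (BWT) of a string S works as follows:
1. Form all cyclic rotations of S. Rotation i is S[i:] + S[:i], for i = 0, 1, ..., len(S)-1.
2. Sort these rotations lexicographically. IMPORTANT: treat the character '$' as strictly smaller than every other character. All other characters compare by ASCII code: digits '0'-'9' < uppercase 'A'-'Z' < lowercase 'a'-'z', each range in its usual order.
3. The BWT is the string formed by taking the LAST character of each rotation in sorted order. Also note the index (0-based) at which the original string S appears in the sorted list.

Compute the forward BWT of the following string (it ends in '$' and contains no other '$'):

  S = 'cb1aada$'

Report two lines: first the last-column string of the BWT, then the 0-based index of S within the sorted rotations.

All 8 rotations (rotation i = S[i:]+S[:i]):
  rot[0] = cb1aada$
  rot[1] = b1aada$c
  rot[2] = 1aada$cb
  rot[3] = aada$cb1
  rot[4] = ada$cb1a
  rot[5] = da$cb1aa
  rot[6] = a$cb1aad
  rot[7] = $cb1aada
Sorted (with $ < everything):
  sorted[0] = $cb1aada  (last char: 'a')
  sorted[1] = 1aada$cb  (last char: 'b')
  sorted[2] = a$cb1aad  (last char: 'd')
  sorted[3] = aada$cb1  (last char: '1')
  sorted[4] = ada$cb1a  (last char: 'a')
  sorted[5] = b1aada$c  (last char: 'c')
  sorted[6] = cb1aada$  (last char: '$')
  sorted[7] = da$cb1aa  (last char: 'a')
Last column: abd1ac$a
Original string S is at sorted index 6

Answer: abd1ac$a
6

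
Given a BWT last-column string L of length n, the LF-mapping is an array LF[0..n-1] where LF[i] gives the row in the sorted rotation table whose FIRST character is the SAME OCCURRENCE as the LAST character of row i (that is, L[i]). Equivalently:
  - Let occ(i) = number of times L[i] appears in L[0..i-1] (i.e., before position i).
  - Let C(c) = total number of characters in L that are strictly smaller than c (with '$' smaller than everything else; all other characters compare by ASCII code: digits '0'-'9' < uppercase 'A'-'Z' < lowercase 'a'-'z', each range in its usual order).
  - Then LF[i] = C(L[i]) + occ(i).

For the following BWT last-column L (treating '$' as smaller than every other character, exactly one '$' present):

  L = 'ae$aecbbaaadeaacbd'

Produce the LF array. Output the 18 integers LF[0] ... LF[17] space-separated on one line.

Answer: 1 15 0 2 16 11 8 9 3 4 5 13 17 6 7 12 10 14

Derivation:
Char counts: '$':1, 'a':7, 'b':3, 'c':2, 'd':2, 'e':3
C (first-col start): C('$')=0, C('a')=1, C('b')=8, C('c')=11, C('d')=13, C('e')=15
L[0]='a': occ=0, LF[0]=C('a')+0=1+0=1
L[1]='e': occ=0, LF[1]=C('e')+0=15+0=15
L[2]='$': occ=0, LF[2]=C('$')+0=0+0=0
L[3]='a': occ=1, LF[3]=C('a')+1=1+1=2
L[4]='e': occ=1, LF[4]=C('e')+1=15+1=16
L[5]='c': occ=0, LF[5]=C('c')+0=11+0=11
L[6]='b': occ=0, LF[6]=C('b')+0=8+0=8
L[7]='b': occ=1, LF[7]=C('b')+1=8+1=9
L[8]='a': occ=2, LF[8]=C('a')+2=1+2=3
L[9]='a': occ=3, LF[9]=C('a')+3=1+3=4
L[10]='a': occ=4, LF[10]=C('a')+4=1+4=5
L[11]='d': occ=0, LF[11]=C('d')+0=13+0=13
L[12]='e': occ=2, LF[12]=C('e')+2=15+2=17
L[13]='a': occ=5, LF[13]=C('a')+5=1+5=6
L[14]='a': occ=6, LF[14]=C('a')+6=1+6=7
L[15]='c': occ=1, LF[15]=C('c')+1=11+1=12
L[16]='b': occ=2, LF[16]=C('b')+2=8+2=10
L[17]='d': occ=1, LF[17]=C('d')+1=13+1=14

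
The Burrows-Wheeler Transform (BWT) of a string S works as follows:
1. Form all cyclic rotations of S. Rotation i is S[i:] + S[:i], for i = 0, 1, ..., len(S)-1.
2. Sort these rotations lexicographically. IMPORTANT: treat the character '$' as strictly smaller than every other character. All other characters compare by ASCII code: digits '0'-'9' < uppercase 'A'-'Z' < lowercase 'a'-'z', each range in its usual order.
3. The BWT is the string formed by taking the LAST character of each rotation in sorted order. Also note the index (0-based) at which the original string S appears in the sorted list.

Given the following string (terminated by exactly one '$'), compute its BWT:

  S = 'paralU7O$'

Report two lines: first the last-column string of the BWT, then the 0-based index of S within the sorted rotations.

Answer: OU7lrpa$a
7

Derivation:
All 9 rotations (rotation i = S[i:]+S[:i]):
  rot[0] = paralU7O$
  rot[1] = aralU7O$p
  rot[2] = ralU7O$pa
  rot[3] = alU7O$par
  rot[4] = lU7O$para
  rot[5] = U7O$paral
  rot[6] = 7O$paralU
  rot[7] = O$paralU7
  rot[8] = $paralU7O
Sorted (with $ < everything):
  sorted[0] = $paralU7O  (last char: 'O')
  sorted[1] = 7O$paralU  (last char: 'U')
  sorted[2] = O$paralU7  (last char: '7')
  sorted[3] = U7O$paral  (last char: 'l')
  sorted[4] = alU7O$par  (last char: 'r')
  sorted[5] = aralU7O$p  (last char: 'p')
  sorted[6] = lU7O$para  (last char: 'a')
  sorted[7] = paralU7O$  (last char: '$')
  sorted[8] = ralU7O$pa  (last char: 'a')
Last column: OU7lrpa$a
Original string S is at sorted index 7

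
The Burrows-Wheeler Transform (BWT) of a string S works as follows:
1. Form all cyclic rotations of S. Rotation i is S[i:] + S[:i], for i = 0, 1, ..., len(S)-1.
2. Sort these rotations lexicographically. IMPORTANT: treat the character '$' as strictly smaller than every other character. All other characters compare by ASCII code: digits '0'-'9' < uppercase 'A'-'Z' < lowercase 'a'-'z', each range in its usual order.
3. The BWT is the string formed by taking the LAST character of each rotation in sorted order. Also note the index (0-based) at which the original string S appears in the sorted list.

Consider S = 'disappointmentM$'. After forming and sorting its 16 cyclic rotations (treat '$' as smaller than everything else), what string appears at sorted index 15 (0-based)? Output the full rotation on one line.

Answer: tmentM$disappoin

Derivation:
All 16 rotations (rotation i = S[i:]+S[:i]):
  rot[0] = disappointmentM$
  rot[1] = isappointmentM$d
  rot[2] = sappointmentM$di
  rot[3] = appointmentM$dis
  rot[4] = ppointmentM$disa
  rot[5] = pointmentM$disap
  rot[6] = ointmentM$disapp
  rot[7] = intmentM$disappo
  rot[8] = ntmentM$disappoi
  rot[9] = tmentM$disappoin
  rot[10] = mentM$disappoint
  rot[11] = entM$disappointm
  rot[12] = ntM$disappointme
  rot[13] = tM$disappointmen
  rot[14] = M$disappointment
  rot[15] = $disappointmentM
Sorted (with $ < everything):
  sorted[0] = $disappointmentM
  sorted[1] = M$disappointment
  sorted[2] = appointmentM$dis
  sorted[3] = disappointmentM$
  sorted[4] = entM$disappointm
  sorted[5] = intmentM$disappo
  sorted[6] = isappointmentM$d
  sorted[7] = mentM$disappoint
  sorted[8] = ntM$disappointme
  sorted[9] = ntmentM$disappoi
  sorted[10] = ointmentM$disapp
  sorted[11] = pointmentM$disap
  sorted[12] = ppointmentM$disa
  sorted[13] = sappointmentM$di
  sorted[14] = tM$disappointmen
  sorted[15] = tmentM$disappoin
sorted[15] = tmentM$disappoin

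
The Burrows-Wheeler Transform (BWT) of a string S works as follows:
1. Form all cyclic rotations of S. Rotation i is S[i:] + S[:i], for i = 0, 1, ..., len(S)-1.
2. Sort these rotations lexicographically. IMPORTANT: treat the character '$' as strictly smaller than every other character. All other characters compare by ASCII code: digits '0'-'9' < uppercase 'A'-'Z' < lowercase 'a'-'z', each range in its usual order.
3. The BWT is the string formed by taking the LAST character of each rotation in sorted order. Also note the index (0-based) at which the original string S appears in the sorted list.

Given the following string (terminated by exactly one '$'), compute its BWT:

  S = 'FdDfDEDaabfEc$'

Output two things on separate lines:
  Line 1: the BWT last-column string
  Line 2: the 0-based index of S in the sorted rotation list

All 14 rotations (rotation i = S[i:]+S[:i]):
  rot[0] = FdDfDEDaabfEc$
  rot[1] = dDfDEDaabfEc$F
  rot[2] = DfDEDaabfEc$Fd
  rot[3] = fDEDaabfEc$FdD
  rot[4] = DEDaabfEc$FdDf
  rot[5] = EDaabfEc$FdDfD
  rot[6] = DaabfEc$FdDfDE
  rot[7] = aabfEc$FdDfDED
  rot[8] = abfEc$FdDfDEDa
  rot[9] = bfEc$FdDfDEDaa
  rot[10] = fEc$FdDfDEDaab
  rot[11] = Ec$FdDfDEDaabf
  rot[12] = c$FdDfDEDaabfE
  rot[13] = $FdDfDEDaabfEc
Sorted (with $ < everything):
  sorted[0] = $FdDfDEDaabfEc  (last char: 'c')
  sorted[1] = DEDaabfEc$FdDf  (last char: 'f')
  sorted[2] = DaabfEc$FdDfDE  (last char: 'E')
  sorted[3] = DfDEDaabfEc$Fd  (last char: 'd')
  sorted[4] = EDaabfEc$FdDfD  (last char: 'D')
  sorted[5] = Ec$FdDfDEDaabf  (last char: 'f')
  sorted[6] = FdDfDEDaabfEc$  (last char: '$')
  sorted[7] = aabfEc$FdDfDED  (last char: 'D')
  sorted[8] = abfEc$FdDfDEDa  (last char: 'a')
  sorted[9] = bfEc$FdDfDEDaa  (last char: 'a')
  sorted[10] = c$FdDfDEDaabfE  (last char: 'E')
  sorted[11] = dDfDEDaabfEc$F  (last char: 'F')
  sorted[12] = fDEDaabfEc$FdD  (last char: 'D')
  sorted[13] = fEc$FdDfDEDaab  (last char: 'b')
Last column: cfEdDf$DaaEFDb
Original string S is at sorted index 6

Answer: cfEdDf$DaaEFDb
6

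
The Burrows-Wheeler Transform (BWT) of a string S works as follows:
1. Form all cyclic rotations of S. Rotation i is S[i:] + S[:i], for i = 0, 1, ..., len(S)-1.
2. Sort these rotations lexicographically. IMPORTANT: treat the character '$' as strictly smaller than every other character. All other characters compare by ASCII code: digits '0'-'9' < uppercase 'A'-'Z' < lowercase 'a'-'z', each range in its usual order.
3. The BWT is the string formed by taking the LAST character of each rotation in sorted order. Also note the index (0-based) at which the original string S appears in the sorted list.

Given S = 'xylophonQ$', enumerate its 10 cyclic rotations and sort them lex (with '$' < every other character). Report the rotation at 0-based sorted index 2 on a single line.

Answer: honQ$xylop

Derivation:
All 10 rotations (rotation i = S[i:]+S[:i]):
  rot[0] = xylophonQ$
  rot[1] = ylophonQ$x
  rot[2] = lophonQ$xy
  rot[3] = ophonQ$xyl
  rot[4] = phonQ$xylo
  rot[5] = honQ$xylop
  rot[6] = onQ$xyloph
  rot[7] = nQ$xylopho
  rot[8] = Q$xylophon
  rot[9] = $xylophonQ
Sorted (with $ < everything):
  sorted[0] = $xylophonQ
  sorted[1] = Q$xylophon
  sorted[2] = honQ$xylop
  sorted[3] = lophonQ$xy
  sorted[4] = nQ$xylopho
  sorted[5] = onQ$xyloph
  sorted[6] = ophonQ$xyl
  sorted[7] = phonQ$xylo
  sorted[8] = xylophonQ$
  sorted[9] = ylophonQ$x
sorted[2] = honQ$xylop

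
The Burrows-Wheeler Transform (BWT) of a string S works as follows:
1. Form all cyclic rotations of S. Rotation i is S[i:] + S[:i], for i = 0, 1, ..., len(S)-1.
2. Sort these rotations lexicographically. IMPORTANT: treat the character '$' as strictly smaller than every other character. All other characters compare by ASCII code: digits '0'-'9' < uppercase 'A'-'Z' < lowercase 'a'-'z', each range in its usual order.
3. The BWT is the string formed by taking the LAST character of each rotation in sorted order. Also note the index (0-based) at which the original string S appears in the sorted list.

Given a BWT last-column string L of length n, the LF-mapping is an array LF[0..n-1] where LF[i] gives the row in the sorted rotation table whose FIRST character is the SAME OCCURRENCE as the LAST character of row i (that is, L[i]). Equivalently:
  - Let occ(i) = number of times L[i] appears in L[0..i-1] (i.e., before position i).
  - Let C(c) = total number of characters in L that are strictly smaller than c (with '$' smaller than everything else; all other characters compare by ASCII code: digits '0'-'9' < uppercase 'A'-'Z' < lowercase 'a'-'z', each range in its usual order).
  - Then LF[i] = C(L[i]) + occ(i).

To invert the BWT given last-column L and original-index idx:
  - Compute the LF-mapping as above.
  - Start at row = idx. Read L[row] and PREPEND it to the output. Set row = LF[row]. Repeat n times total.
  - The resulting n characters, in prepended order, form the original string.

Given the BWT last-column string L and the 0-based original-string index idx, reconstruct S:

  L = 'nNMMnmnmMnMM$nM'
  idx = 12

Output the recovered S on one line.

Answer: nMnnmNMMMmMnMn$

Derivation:
LF mapping: 10 7 1 2 11 8 12 9 3 13 4 5 0 14 6
Walk LF starting at row 12, prepending L[row]:
  step 1: row=12, L[12]='$', prepend. Next row=LF[12]=0
  step 2: row=0, L[0]='n', prepend. Next row=LF[0]=10
  step 3: row=10, L[10]='M', prepend. Next row=LF[10]=4
  step 4: row=4, L[4]='n', prepend. Next row=LF[4]=11
  step 5: row=11, L[11]='M', prepend. Next row=LF[11]=5
  step 6: row=5, L[5]='m', prepend. Next row=LF[5]=8
  step 7: row=8, L[8]='M', prepend. Next row=LF[8]=3
  step 8: row=3, L[3]='M', prepend. Next row=LF[3]=2
  step 9: row=2, L[2]='M', prepend. Next row=LF[2]=1
  step 10: row=1, L[1]='N', prepend. Next row=LF[1]=7
  step 11: row=7, L[7]='m', prepend. Next row=LF[7]=9
  step 12: row=9, L[9]='n', prepend. Next row=LF[9]=13
  step 13: row=13, L[13]='n', prepend. Next row=LF[13]=14
  step 14: row=14, L[14]='M', prepend. Next row=LF[14]=6
  step 15: row=6, L[6]='n', prepend. Next row=LF[6]=12
Reversed output: nMnnmNMMMmMnMn$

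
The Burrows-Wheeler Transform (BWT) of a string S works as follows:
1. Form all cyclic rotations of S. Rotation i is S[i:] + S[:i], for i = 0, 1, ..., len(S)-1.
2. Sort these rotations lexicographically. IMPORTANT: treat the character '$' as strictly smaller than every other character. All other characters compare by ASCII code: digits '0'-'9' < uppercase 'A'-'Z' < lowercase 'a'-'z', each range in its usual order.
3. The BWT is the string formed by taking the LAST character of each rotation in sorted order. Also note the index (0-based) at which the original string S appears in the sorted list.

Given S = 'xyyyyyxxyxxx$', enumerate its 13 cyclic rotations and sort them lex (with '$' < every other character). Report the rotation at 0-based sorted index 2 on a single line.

Answer: xx$xyyyyyxxyx

Derivation:
All 13 rotations (rotation i = S[i:]+S[:i]):
  rot[0] = xyyyyyxxyxxx$
  rot[1] = yyyyyxxyxxx$x
  rot[2] = yyyyxxyxxx$xy
  rot[3] = yyyxxyxxx$xyy
  rot[4] = yyxxyxxx$xyyy
  rot[5] = yxxyxxx$xyyyy
  rot[6] = xxyxxx$xyyyyy
  rot[7] = xyxxx$xyyyyyx
  rot[8] = yxxx$xyyyyyxx
  rot[9] = xxx$xyyyyyxxy
  rot[10] = xx$xyyyyyxxyx
  rot[11] = x$xyyyyyxxyxx
  rot[12] = $xyyyyyxxyxxx
Sorted (with $ < everything):
  sorted[0] = $xyyyyyxxyxxx
  sorted[1] = x$xyyyyyxxyxx
  sorted[2] = xx$xyyyyyxxyx
  sorted[3] = xxx$xyyyyyxxy
  sorted[4] = xxyxxx$xyyyyy
  sorted[5] = xyxxx$xyyyyyx
  sorted[6] = xyyyyyxxyxxx$
  sorted[7] = yxxx$xyyyyyxx
  sorted[8] = yxxyxxx$xyyyy
  sorted[9] = yyxxyxxx$xyyy
  sorted[10] = yyyxxyxxx$xyy
  sorted[11] = yyyyxxyxxx$xy
  sorted[12] = yyyyyxxyxxx$x
sorted[2] = xx$xyyyyyxxyx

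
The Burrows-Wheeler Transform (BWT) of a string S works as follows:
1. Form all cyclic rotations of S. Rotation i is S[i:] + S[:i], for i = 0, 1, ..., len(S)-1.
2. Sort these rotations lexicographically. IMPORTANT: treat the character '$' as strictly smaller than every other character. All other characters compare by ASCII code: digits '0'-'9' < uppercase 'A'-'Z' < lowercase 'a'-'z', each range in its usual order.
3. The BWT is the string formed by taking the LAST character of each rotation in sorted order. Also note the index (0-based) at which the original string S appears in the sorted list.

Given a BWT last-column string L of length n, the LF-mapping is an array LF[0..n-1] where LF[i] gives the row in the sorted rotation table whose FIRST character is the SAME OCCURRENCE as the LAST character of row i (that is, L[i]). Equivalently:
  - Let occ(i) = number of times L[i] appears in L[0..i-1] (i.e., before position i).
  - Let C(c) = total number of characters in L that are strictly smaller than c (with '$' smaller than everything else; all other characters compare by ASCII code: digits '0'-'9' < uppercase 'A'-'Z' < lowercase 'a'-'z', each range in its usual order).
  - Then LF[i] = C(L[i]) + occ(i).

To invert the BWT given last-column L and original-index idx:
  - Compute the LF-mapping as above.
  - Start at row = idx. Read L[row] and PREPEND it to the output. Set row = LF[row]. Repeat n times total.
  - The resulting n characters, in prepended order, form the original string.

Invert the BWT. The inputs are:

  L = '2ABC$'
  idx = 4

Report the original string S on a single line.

Answer: CBA2$

Derivation:
LF mapping: 1 2 3 4 0
Walk LF starting at row 4, prepending L[row]:
  step 1: row=4, L[4]='$', prepend. Next row=LF[4]=0
  step 2: row=0, L[0]='2', prepend. Next row=LF[0]=1
  step 3: row=1, L[1]='A', prepend. Next row=LF[1]=2
  step 4: row=2, L[2]='B', prepend. Next row=LF[2]=3
  step 5: row=3, L[3]='C', prepend. Next row=LF[3]=4
Reversed output: CBA2$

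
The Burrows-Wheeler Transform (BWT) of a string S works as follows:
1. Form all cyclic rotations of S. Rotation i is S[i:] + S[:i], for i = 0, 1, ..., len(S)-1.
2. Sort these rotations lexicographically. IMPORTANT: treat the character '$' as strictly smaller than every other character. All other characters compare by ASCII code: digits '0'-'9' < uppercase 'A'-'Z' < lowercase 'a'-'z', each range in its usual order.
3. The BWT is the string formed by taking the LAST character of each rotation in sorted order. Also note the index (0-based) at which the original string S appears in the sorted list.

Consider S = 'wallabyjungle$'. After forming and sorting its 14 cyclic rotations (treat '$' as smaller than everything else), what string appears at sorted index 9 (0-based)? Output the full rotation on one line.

All 14 rotations (rotation i = S[i:]+S[:i]):
  rot[0] = wallabyjungle$
  rot[1] = allabyjungle$w
  rot[2] = llabyjungle$wa
  rot[3] = labyjungle$wal
  rot[4] = abyjungle$wall
  rot[5] = byjungle$walla
  rot[6] = yjungle$wallab
  rot[7] = jungle$wallaby
  rot[8] = ungle$wallabyj
  rot[9] = ngle$wallabyju
  rot[10] = gle$wallabyjun
  rot[11] = le$wallabyjung
  rot[12] = e$wallabyjungl
  rot[13] = $wallabyjungle
Sorted (with $ < everything):
  sorted[0] = $wallabyjungle
  sorted[1] = abyjungle$wall
  sorted[2] = allabyjungle$w
  sorted[3] = byjungle$walla
  sorted[4] = e$wallabyjungl
  sorted[5] = gle$wallabyjun
  sorted[6] = jungle$wallaby
  sorted[7] = labyjungle$wal
  sorted[8] = le$wallabyjung
  sorted[9] = llabyjungle$wa
  sorted[10] = ngle$wallabyju
  sorted[11] = ungle$wallabyj
  sorted[12] = wallabyjungle$
  sorted[13] = yjungle$wallab
sorted[9] = llabyjungle$wa

Answer: llabyjungle$wa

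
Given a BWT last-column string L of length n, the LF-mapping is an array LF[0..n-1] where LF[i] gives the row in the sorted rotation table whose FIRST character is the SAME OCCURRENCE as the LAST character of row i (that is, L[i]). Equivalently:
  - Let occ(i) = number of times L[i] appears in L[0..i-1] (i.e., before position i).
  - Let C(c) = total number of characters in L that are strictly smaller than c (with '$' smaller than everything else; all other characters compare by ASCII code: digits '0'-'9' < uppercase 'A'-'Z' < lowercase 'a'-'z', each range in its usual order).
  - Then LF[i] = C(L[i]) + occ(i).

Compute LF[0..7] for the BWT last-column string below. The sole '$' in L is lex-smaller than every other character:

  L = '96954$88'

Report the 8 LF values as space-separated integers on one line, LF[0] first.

Char counts: '$':1, '4':1, '5':1, '6':1, '8':2, '9':2
C (first-col start): C('$')=0, C('4')=1, C('5')=2, C('6')=3, C('8')=4, C('9')=6
L[0]='9': occ=0, LF[0]=C('9')+0=6+0=6
L[1]='6': occ=0, LF[1]=C('6')+0=3+0=3
L[2]='9': occ=1, LF[2]=C('9')+1=6+1=7
L[3]='5': occ=0, LF[3]=C('5')+0=2+0=2
L[4]='4': occ=0, LF[4]=C('4')+0=1+0=1
L[5]='$': occ=0, LF[5]=C('$')+0=0+0=0
L[6]='8': occ=0, LF[6]=C('8')+0=4+0=4
L[7]='8': occ=1, LF[7]=C('8')+1=4+1=5

Answer: 6 3 7 2 1 0 4 5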